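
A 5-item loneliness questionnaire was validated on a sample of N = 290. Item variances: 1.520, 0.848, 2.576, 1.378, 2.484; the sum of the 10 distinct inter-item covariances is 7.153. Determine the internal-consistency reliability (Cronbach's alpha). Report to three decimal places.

Cronbach's alpha = 0.774

Σσᵢ² = 1.520 + 0.848 + 2.576 + 1.378 + 2.484 = 8.806
Sum of distinct covariances = 7.153
Var(T) = Σσᵢ² + 2·Σcov = 8.806 + 2 × 7.153 = 23.112
α = (5/4)·(1 − 8.806/23.112) = 0.774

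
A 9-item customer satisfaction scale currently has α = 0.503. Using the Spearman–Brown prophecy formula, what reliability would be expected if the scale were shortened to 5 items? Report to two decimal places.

Length factor m = 5/9 = 0.5556
α' = m·α / (1 − (1−m)·α)
   = 5/9 × 0.503 / (1 − (1 − 5/9) × 0.503)
   = 0.2794 / 0.7764 = 0.36

predicted reliability = 0.36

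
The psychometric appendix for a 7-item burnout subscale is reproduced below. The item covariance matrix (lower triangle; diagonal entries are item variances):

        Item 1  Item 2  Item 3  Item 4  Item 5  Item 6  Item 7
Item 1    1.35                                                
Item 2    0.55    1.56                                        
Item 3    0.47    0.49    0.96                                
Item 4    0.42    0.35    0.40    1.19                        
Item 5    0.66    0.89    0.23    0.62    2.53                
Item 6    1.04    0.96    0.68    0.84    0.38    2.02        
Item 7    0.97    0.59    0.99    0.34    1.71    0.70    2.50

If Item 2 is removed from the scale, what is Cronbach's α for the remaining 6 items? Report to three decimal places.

Remaining items: Item 1, Item 3, Item 4, Item 5, Item 6, Item 7 (k = 6).
Σσ²ᵢ = 1.35 + 0.96 + 1.19 + 2.53 + 2.02 + 2.50 = 10.55
σ²_T = 10.55 + 2 × 10.45 = 31.45
α (item deleted) = (6/5)·(1 − 10.55/31.45) = 0.797

Cronbach's α = 0.797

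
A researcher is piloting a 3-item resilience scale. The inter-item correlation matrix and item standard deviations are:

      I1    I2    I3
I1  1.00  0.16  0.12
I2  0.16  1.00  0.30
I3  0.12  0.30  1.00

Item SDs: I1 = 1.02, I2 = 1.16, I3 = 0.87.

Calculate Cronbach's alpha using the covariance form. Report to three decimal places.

α = 0.414

Σσ²ᵢ = 1.02² + 1.16² + 0.87² = 3.1429
Covariances σ_ij = r_ij · s_i · s_j:
  σ(I1,I2) = 0.16 × 1.02 × 1.16 = 0.1893
  σ(I1,I3) = 0.12 × 1.02 × 0.87 = 0.1065
  σ(I2,I3) = 0.30 × 1.16 × 0.87 = 0.3028
σ²_T = Σσ²ᵢ + 2·Σσ_ij = 3.1429 + 2 × 0.5986 = 4.3401
α = (3/2)·(1 − 3.1429/4.3401) = 0.414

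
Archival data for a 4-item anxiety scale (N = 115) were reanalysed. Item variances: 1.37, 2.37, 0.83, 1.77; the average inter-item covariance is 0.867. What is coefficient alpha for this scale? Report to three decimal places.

α = 0.828

ΣVar(i) = 1.37 + 2.37 + 0.83 + 1.77 = 6.34
Sum of the 6 distinct covariances = 6 × 0.867 = 5.202
σ²_total = ΣVar(i) + 2·Σcov = 6.34 + 2 × 5.202 = 16.744
α = (4/3)·(1 − 6.34/16.744) = 0.828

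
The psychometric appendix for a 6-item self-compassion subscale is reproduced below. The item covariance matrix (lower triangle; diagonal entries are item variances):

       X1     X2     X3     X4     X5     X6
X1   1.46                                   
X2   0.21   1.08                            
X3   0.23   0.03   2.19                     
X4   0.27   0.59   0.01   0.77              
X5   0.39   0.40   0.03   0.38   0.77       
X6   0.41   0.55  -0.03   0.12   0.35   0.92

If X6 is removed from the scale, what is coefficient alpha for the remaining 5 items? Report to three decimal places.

coefficient alpha = 0.559

Remaining items: X1, X2, X3, X4, X5 (k = 5).
sum of item variances = 1.46 + 1.08 + 2.19 + 0.77 + 0.77 = 6.27
total variance = 6.27 + 2 × 2.54 = 11.35
α (item deleted) = (5/4)·(1 − 6.27/11.35) = 0.559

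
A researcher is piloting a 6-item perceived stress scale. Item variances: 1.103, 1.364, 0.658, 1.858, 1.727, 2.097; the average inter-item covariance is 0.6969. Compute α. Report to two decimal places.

Σσᵢ² = 1.103 + 1.364 + 0.658 + 1.858 + 1.727 + 2.097 = 8.807
Sum of the 15 distinct covariances = 15 × 0.6969 = 10.4535
total variance = Σσᵢ² + 2·Σcov = 8.807 + 2 × 10.4535 = 29.7140
α = (6/5)·(1 − 8.807/29.7140) = 0.84

α = 0.84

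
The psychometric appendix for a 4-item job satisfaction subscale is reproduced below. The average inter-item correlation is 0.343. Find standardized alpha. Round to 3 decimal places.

standardized alpha = 0.676

Standardized α = k·r̄ / (1 + (k−1)·r̄) = 4 × 0.343 / (1 + 3 × 0.343)
  = 1.3720 / 2.0290 = 0.676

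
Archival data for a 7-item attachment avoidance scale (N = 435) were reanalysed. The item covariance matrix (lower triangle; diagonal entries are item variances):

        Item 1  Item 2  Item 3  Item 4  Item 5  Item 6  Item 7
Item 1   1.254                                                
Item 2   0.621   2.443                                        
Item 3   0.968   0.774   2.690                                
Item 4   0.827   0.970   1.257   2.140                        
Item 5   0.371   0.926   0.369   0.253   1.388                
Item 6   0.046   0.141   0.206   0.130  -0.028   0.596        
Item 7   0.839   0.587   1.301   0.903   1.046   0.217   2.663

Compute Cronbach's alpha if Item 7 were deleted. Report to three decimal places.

α = 0.718

Remaining items: Item 1, Item 2, Item 3, Item 4, Item 5, Item 6 (k = 6).
sum of item variances = 1.254 + 2.443 + 2.690 + 2.140 + 1.388 + 0.596 = 10.511
Var(T) = 10.511 + 2 × 7.831 = 26.173
α (item deleted) = (6/5)·(1 − 10.511/26.173) = 0.718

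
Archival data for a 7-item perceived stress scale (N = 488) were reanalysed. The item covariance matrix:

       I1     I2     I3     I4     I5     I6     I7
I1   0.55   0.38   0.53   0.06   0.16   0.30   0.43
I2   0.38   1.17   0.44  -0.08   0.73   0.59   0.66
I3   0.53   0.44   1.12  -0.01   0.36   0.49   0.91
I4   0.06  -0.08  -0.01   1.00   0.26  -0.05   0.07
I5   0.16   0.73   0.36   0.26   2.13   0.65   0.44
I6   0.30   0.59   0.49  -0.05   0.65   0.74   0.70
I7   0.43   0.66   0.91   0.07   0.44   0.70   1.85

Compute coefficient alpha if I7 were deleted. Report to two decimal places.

Remaining items: I1, I2, I3, I4, I5, I6 (k = 6).
Σσ²ᵢ = 0.55 + 1.17 + 1.12 + 1.00 + 2.13 + 0.74 = 6.71
total variance = 6.71 + 2 × 4.81 = 16.33
α (item deleted) = (6/5)·(1 − 6.71/16.33) = 0.71

α = 0.71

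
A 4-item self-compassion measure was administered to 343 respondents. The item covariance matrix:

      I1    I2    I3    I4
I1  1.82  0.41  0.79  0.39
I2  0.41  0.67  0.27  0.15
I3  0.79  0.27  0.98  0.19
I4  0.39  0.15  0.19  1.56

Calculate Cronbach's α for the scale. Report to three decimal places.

Cronbach's α = 0.622

sum of item variances = 1.82 + 0.67 + 0.98 + 1.56 = 5.03
Sum of the distinct covariances = 2.20
Var(T) = 5.03 + 2 × 2.20 = 9.43
α = (k/(k−1))·(1 − sum of item variances/Var(T)) = (4/3)·(1 − 5.03/9.43) = 0.622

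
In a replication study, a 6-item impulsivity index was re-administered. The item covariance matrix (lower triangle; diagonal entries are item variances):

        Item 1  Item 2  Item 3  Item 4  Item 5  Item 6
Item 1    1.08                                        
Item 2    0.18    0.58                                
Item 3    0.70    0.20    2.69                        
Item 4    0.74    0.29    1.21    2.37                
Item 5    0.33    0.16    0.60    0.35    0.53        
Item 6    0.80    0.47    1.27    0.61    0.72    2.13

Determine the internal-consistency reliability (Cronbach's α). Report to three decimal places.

Σσ²ᵢ = 1.08 + 0.58 + 2.69 + 2.37 + 0.53 + 2.13 = 9.38
Sum of off-diagonal covariances = 8.63
σ²_total = 9.38 + 2 × 8.63 = 26.64
α = (k/(k−1))·(1 − Σσ²ᵢ/σ²_total) = (6/5)·(1 − 9.38/26.64) = 0.777

Cronbach's α = 0.777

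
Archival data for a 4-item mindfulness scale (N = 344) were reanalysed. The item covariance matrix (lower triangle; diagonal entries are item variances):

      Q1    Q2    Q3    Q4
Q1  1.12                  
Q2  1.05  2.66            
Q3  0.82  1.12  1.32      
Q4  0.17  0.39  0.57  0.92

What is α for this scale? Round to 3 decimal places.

sum of item variances = 1.12 + 2.66 + 1.32 + 0.92 = 6.02
Sum of off-diagonal covariances = 4.12
total variance = 6.02 + 2 × 4.12 = 14.26
α = (k/(k−1))·(1 − sum of item variances/total variance) = (4/3)·(1 − 6.02/14.26) = 0.770

α = 0.770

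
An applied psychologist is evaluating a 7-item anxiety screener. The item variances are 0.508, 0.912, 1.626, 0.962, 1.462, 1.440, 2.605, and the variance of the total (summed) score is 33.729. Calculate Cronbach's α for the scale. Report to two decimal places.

sum of item variances = 0.508 + 0.912 + 1.626 + 0.962 + 1.462 + 1.440 + 2.605 = 9.515
α = (k/(k−1))·(1 − sum of item variances/σ²_total) = (7/6)·(1 − 9.515/33.729) = 0.84

α = 0.84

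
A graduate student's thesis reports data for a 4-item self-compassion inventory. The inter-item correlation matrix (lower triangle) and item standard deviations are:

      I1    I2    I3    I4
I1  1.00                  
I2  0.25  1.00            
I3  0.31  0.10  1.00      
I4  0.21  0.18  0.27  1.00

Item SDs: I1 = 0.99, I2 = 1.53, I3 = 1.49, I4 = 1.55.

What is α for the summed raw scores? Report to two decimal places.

Σσ²ᵢ = 0.99² + 1.53² + 1.49² + 1.55² = 7.9436
Covariances σ_ij = r_ij · s_i · s_j:
  σ(I1,I2) = 0.25 × 0.99 × 1.53 = 0.3787
  σ(I1,I3) = 0.31 × 0.99 × 1.49 = 0.4573
  σ(I1,I4) = 0.21 × 0.99 × 1.55 = 0.3222
  σ(I2,I3) = 0.10 × 1.53 × 1.49 = 0.2280
  σ(I2,I4) = 0.18 × 1.53 × 1.55 = 0.4269
  σ(I3,I4) = 0.27 × 1.49 × 1.55 = 0.6236
σ²_T = Σσ²ᵢ + 2·Σσ_ij = 7.9436 + 2 × 2.4367 = 12.8170
α = (4/3)·(1 − 7.9436/12.8170) = 0.51

α = 0.51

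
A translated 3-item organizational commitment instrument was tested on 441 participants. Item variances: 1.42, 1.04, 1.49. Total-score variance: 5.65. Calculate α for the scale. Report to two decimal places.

ΣVar(i) = 1.42 + 1.04 + 1.49 = 3.95
α = (k/(k−1))·(1 − ΣVar(i)/Var(T)) = (3/2)·(1 − 3.95/5.65) = 0.45

α = 0.45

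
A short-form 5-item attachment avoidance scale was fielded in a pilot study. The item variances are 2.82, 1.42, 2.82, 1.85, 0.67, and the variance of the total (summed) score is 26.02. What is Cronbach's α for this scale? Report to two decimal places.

Σσ²ᵢ = 2.82 + 1.42 + 2.82 + 1.85 + 0.67 = 9.58
α = (k/(k−1))·(1 − Σσ²ᵢ/Var(T)) = (5/4)·(1 − 9.58/26.02) = 0.79

α = 0.79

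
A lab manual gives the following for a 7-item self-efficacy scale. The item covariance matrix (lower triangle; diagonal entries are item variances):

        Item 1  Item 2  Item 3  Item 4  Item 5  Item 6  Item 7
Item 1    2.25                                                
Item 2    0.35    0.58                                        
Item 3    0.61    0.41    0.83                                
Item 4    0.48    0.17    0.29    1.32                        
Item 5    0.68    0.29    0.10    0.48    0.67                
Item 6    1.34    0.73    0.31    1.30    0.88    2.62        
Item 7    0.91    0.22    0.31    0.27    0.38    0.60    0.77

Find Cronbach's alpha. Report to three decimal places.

Cronbach's alpha = 0.829

Σσ²ᵢ = 2.25 + 0.58 + 0.83 + 1.32 + 0.67 + 2.62 + 0.77 = 9.04
Σ_{i<j} σ_ij = 11.11
σ²_T = 9.04 + 2 × 11.11 = 31.26
α = (k/(k−1))·(1 − Σσ²ᵢ/σ²_T) = (7/6)·(1 − 9.04/31.26) = 0.829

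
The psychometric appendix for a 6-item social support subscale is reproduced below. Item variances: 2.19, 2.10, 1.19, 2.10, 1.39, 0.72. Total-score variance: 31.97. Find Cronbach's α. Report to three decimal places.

α = 0.836

Σσᵢ² = 2.19 + 2.10 + 1.19 + 2.10 + 1.39 + 0.72 = 9.69
α = (k/(k−1))·(1 − Σσᵢ²/total variance) = (6/5)·(1 − 9.69/31.97) = 0.836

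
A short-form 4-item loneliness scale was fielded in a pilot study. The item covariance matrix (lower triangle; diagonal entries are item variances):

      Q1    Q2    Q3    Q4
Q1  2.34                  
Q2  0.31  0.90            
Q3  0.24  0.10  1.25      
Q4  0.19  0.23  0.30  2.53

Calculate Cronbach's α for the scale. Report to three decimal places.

α = 0.374

sum of item variances = 2.34 + 0.90 + 1.25 + 2.53 = 7.02
Σ_{i<j} σ_ij = 1.37
total variance = 7.02 + 2 × 1.37 = 9.76
α = (k/(k−1))·(1 − sum of item variances/total variance) = (4/3)·(1 − 7.02/9.76) = 0.374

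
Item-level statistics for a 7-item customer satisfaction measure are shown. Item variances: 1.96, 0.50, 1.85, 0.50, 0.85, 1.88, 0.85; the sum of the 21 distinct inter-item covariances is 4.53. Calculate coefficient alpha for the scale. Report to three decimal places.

α = 0.606

Σσ²ᵢ = 1.96 + 0.50 + 1.85 + 0.50 + 0.85 + 1.88 + 0.85 = 8.39
Sum of distinct covariances = 4.53
σ²_T = Σσ²ᵢ + 2·Σcov = 8.39 + 2 × 4.53 = 17.45
α = (7/6)·(1 − 8.39/17.45) = 0.606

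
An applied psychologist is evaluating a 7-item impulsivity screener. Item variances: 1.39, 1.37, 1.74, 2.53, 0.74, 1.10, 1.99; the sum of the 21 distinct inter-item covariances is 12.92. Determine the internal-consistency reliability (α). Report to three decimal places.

sum of item variances = 1.39 + 1.37 + 1.74 + 2.53 + 0.74 + 1.10 + 1.99 = 10.86
Sum of distinct covariances = 12.92
Var(T) = sum of item variances + 2·Σcov = 10.86 + 2 × 12.92 = 36.70
α = (7/6)·(1 − 10.86/36.70) = 0.821

α = 0.821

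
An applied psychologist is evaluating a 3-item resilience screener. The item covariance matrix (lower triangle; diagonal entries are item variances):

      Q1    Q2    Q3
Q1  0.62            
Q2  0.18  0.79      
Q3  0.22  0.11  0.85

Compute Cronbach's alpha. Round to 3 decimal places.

Σσ²ᵢ = 0.62 + 0.79 + 0.85 = 2.26
Sum of the distinct covariances = 0.51
Var(T) = 2.26 + 2 × 0.51 = 3.28
α = (k/(k−1))·(1 − Σσ²ᵢ/Var(T)) = (3/2)·(1 − 2.26/3.28) = 0.466

α = 0.466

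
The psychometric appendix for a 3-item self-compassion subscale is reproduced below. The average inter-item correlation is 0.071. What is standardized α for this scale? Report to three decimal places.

Standardized α = k·r̄ / (1 + (k−1)·r̄) = 3 × 0.071 / (1 + 2 × 0.071)
  = 0.2130 / 1.1420 = 0.187

α = 0.187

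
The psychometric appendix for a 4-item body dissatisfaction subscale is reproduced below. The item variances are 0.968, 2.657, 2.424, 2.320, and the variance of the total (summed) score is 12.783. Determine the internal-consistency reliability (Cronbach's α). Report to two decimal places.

Cronbach's α = 0.46

ΣVar(i) = 0.968 + 2.657 + 2.424 + 2.320 = 8.369
α = (k/(k−1))·(1 − ΣVar(i)/σ²_total) = (4/3)·(1 − 8.369/12.783) = 0.46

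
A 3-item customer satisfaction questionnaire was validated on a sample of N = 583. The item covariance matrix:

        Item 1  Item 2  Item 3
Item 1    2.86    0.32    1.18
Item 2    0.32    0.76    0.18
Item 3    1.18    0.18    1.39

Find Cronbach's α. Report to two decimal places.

sum of item variances = 2.86 + 0.76 + 1.39 = 5.01
Σ_{i<j} σ_ij = 1.68
σ²_T = 5.01 + 2 × 1.68 = 8.37
α = (k/(k−1))·(1 − sum of item variances/σ²_T) = (3/2)·(1 − 5.01/8.37) = 0.60

α = 0.60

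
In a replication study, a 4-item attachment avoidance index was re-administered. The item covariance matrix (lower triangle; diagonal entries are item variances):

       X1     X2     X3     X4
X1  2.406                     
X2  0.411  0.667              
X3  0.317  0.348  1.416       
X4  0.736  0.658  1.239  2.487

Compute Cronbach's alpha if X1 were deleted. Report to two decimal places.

Remaining items: X2, X3, X4 (k = 3).
sum of item variances = 0.667 + 1.416 + 2.487 = 4.570
σ²_total = 4.570 + 2 × 2.245 = 9.060
α (item deleted) = (3/2)·(1 − 4.570/9.060) = 0.74

Cronbach's alpha = 0.74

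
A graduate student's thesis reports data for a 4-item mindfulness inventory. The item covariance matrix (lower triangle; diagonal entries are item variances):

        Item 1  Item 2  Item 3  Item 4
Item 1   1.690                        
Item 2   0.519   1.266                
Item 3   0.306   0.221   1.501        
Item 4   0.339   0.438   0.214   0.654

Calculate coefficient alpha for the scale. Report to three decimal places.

sum of item variances = 1.690 + 1.266 + 1.501 + 0.654 = 5.111
Sum of the distinct covariances = 2.037
total variance = 5.111 + 2 × 2.037 = 9.185
α = (k/(k−1))·(1 − sum of item variances/total variance) = (4/3)·(1 − 5.111/9.185) = 0.591

coefficient alpha = 0.591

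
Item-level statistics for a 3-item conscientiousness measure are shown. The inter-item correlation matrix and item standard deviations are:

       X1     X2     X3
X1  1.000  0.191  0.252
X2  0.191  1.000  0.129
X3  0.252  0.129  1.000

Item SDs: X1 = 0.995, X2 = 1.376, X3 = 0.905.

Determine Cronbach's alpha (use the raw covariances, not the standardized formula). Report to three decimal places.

Σσ²ᵢ = 0.995² + 1.376² + 0.905² = 3.7024
Covariances σ_ij = r_ij · s_i · s_j:
  σ(X1,X2) = 0.191 × 0.995 × 1.376 = 0.2615
  σ(X1,X3) = 0.252 × 0.995 × 0.905 = 0.2269
  σ(X2,X3) = 0.129 × 1.376 × 0.905 = 0.1606
σ²_T = Σσ²ᵢ + 2·Σσ_ij = 3.7024 + 2 × 0.6490 = 5.0004
α = (3/2)·(1 − 3.7024/5.0004) = 0.389

α = 0.389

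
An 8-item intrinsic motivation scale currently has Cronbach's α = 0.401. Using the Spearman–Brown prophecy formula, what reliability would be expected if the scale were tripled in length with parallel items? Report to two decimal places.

predicted reliability = 0.67

Length factor m = 3
α' = m·α / (1 + (m−1)·α)
   = 3 × 0.401 / (1 + (3 − 1) × 0.401)
   = 1.2030 / 1.8020 = 0.67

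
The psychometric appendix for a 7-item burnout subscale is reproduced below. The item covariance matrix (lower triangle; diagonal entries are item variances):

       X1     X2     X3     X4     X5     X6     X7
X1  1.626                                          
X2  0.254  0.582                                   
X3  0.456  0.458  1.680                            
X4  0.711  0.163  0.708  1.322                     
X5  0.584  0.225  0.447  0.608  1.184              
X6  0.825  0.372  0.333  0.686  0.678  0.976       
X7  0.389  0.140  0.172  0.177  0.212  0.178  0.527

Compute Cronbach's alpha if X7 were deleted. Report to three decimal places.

Remaining items: X1, X2, X3, X4, X5, X6 (k = 6).
Σσᵢ² = 1.626 + 0.582 + 1.680 + 1.322 + 1.184 + 0.976 = 7.370
σ²_total = 7.370 + 2 × 7.508 = 22.386
α (item deleted) = (6/5)·(1 − 7.370/22.386) = 0.805

α = 0.805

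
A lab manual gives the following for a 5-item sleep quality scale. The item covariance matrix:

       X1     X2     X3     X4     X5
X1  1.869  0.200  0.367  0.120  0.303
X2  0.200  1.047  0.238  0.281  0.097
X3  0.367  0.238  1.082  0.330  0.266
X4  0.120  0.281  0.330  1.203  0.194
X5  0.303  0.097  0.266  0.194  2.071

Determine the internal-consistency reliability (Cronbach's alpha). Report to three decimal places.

Cronbach's alpha = 0.497

ΣVar(i) = 1.869 + 1.047 + 1.082 + 1.203 + 2.071 = 7.272
Σ_{i<j} σ_ij = 2.396
Var(T) = 7.272 + 2 × 2.396 = 12.064
α = (k/(k−1))·(1 − ΣVar(i)/Var(T)) = (5/4)·(1 − 7.272/12.064) = 0.497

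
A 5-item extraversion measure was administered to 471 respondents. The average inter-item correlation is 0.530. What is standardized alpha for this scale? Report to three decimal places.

Standardized α = k·r̄ / (1 + (k−1)·r̄) = 5 × 0.530 / (1 + 4 × 0.530)
  = 2.6500 / 3.1200 = 0.849

α = 0.849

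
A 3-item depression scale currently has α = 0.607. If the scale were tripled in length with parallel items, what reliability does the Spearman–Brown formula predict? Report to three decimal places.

Length factor m = 3
α' = m·α / (1 + (m−1)·α)
   = 3 × 0.607 / (1 + (3 − 1) × 0.607)
   = 1.8210 / 2.2140 = 0.822

predicted reliability = 0.822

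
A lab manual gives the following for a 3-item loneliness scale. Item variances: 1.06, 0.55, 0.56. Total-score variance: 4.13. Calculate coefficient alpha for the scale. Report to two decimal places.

coefficient alpha = 0.71

sum of item variances = 1.06 + 0.55 + 0.56 = 2.17
α = (k/(k−1))·(1 − sum of item variances/Var(T)) = (3/2)·(1 − 2.17/4.13) = 0.71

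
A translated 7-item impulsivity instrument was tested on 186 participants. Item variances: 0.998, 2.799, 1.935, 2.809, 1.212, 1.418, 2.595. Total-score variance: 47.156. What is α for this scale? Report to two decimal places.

sum of item variances = 0.998 + 2.799 + 1.935 + 2.809 + 1.212 + 1.418 + 2.595 = 13.766
α = (k/(k−1))·(1 − sum of item variances/total variance) = (7/6)·(1 − 13.766/47.156) = 0.83

α = 0.83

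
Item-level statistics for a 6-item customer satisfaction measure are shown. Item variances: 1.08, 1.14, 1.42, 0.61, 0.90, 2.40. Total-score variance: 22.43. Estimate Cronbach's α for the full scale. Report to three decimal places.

α = 0.796

ΣVar(i) = 1.08 + 1.14 + 1.42 + 0.61 + 0.90 + 2.40 = 7.55
α = (k/(k−1))·(1 − ΣVar(i)/σ²_T) = (6/5)·(1 − 7.55/22.43) = 0.796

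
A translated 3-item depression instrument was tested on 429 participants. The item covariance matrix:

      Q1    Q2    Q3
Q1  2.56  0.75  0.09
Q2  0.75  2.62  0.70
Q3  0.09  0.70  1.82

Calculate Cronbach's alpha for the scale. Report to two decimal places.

sum of item variances = 2.56 + 2.62 + 1.82 = 7.00
Sum of off-diagonal covariances = 1.54
σ²_T = 7.00 + 2 × 1.54 = 10.08
α = (k/(k−1))·(1 − sum of item variances/σ²_T) = (3/2)·(1 − 7.00/10.08) = 0.46

α = 0.46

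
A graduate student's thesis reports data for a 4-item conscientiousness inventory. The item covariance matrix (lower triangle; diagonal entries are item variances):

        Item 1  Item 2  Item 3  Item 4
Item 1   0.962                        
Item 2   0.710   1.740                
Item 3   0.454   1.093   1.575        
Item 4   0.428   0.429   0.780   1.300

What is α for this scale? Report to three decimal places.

α = 0.777

ΣVar(i) = 0.962 + 1.740 + 1.575 + 1.300 = 5.577
Σ_{i<j} σ_ij = 3.894
σ²_T = 5.577 + 2 × 3.894 = 13.365
α = (k/(k−1))·(1 − ΣVar(i)/σ²_T) = (4/3)·(1 − 5.577/13.365) = 0.777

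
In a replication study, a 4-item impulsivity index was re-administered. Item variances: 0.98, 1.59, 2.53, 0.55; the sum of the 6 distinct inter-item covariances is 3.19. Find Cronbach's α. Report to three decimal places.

Σσᵢ² = 0.98 + 1.59 + 2.53 + 0.55 = 5.65
Sum of distinct covariances = 3.19
Var(T) = Σσᵢ² + 2·Σcov = 5.65 + 2 × 3.19 = 12.03
α = (4/3)·(1 − 5.65/12.03) = 0.707

Cronbach's α = 0.707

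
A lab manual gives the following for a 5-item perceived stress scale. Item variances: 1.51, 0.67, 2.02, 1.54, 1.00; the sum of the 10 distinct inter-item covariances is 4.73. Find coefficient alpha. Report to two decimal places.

α = 0.73

sum of item variances = 1.51 + 0.67 + 2.02 + 1.54 + 1.00 = 6.74
Sum of distinct covariances = 4.73
total variance = sum of item variances + 2·Σcov = 6.74 + 2 × 4.73 = 16.20
α = (5/4)·(1 − 6.74/16.20) = 0.73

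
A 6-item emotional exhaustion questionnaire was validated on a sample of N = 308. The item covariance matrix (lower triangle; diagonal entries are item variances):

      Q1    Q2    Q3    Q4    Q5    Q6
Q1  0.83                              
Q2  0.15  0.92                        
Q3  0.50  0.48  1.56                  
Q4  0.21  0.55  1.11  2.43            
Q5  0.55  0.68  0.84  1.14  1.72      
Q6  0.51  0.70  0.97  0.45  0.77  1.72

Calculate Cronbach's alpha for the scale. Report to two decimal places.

Σσ²ᵢ = 0.83 + 0.92 + 1.56 + 2.43 + 1.72 + 1.72 = 9.18
Σ_{i<j} σ_ij = 9.61
σ²_total = 9.18 + 2 × 9.61 = 28.40
α = (k/(k−1))·(1 − Σσ²ᵢ/σ²_total) = (6/5)·(1 − 9.18/28.40) = 0.81

α = 0.81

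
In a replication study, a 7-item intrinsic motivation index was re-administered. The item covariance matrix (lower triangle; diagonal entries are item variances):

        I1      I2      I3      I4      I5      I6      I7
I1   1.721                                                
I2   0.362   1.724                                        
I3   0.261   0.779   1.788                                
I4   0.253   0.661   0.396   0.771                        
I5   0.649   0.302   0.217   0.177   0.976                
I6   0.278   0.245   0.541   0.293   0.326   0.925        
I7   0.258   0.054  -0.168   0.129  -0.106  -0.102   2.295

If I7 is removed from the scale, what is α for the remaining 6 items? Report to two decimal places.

α = 0.71

Remaining items: I1, I2, I3, I4, I5, I6 (k = 6).
sum of item variances = 1.721 + 1.724 + 1.788 + 0.771 + 0.976 + 0.925 = 7.905
σ²_T = 7.905 + 2 × 5.740 = 19.385
α (item deleted) = (6/5)·(1 − 7.905/19.385) = 0.71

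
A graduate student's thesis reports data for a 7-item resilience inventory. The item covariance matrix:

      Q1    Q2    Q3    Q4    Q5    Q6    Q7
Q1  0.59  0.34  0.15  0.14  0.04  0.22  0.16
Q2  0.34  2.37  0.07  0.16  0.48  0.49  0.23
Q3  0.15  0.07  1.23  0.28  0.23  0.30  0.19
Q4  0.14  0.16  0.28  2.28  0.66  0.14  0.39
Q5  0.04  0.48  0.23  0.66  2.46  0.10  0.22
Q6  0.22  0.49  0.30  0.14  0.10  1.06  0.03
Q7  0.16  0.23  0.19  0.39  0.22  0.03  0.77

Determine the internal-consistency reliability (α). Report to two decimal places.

Σσ²ᵢ = 0.59 + 2.37 + 1.23 + 2.28 + 2.46 + 1.06 + 0.77 = 10.76
Σ_{i<j} σ_ij = 5.02
σ²_total = 10.76 + 2 × 5.02 = 20.80
α = (k/(k−1))·(1 − Σσ²ᵢ/σ²_total) = (7/6)·(1 − 10.76/20.80) = 0.56

α = 0.56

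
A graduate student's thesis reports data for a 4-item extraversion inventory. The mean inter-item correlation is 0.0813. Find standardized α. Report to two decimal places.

α = 0.26

Standardized α = k·r̄ / (1 + (k−1)·r̄) = 4 × 0.0813 / (1 + 3 × 0.0813)
  = 0.3252 / 1.2439 = 0.26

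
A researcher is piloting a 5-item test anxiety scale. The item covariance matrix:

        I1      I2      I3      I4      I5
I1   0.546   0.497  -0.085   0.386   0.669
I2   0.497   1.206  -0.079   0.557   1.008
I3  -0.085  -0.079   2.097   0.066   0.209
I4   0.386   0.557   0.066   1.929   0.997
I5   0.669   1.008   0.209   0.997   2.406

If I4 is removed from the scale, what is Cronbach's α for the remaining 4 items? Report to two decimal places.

Remaining items: I1, I2, I3, I5 (k = 4).
sum of item variances = 0.546 + 1.206 + 2.097 + 2.406 = 6.255
σ²_T = 6.255 + 2 × 2.219 = 10.693
α (item deleted) = (4/3)·(1 − 6.255/10.693) = 0.55

Cronbach's α = 0.55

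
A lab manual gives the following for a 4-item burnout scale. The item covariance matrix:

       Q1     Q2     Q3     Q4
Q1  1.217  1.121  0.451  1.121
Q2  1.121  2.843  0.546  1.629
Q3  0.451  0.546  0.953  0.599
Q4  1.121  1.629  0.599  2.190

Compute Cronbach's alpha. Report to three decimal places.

sum of item variances = 1.217 + 2.843 + 0.953 + 2.190 = 7.203
Σ_{i<j} σ_ij = 5.467
σ²_T = 7.203 + 2 × 5.467 = 18.137
α = (k/(k−1))·(1 − sum of item variances/σ²_T) = (4/3)·(1 − 7.203/18.137) = 0.804

α = 0.804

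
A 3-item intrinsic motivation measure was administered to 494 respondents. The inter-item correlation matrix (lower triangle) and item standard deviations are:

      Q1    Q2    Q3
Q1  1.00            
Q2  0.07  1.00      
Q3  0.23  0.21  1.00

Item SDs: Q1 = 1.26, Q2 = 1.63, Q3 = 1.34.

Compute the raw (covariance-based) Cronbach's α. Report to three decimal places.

α = 0.371

Σσ²ᵢ = 1.26² + 1.63² + 1.34² = 6.0401
Covariances σ_ij = r_ij · s_i · s_j:
  σ(Q1,Q2) = 0.07 × 1.26 × 1.63 = 0.1438
  σ(Q1,Q3) = 0.23 × 1.26 × 1.34 = 0.3883
  σ(Q2,Q3) = 0.21 × 1.63 × 1.34 = 0.4587
σ²_T = Σσ²ᵢ + 2·Σσ_ij = 6.0401 + 2 × 0.9908 = 8.0217
α = (3/2)·(1 − 6.0401/8.0217) = 0.371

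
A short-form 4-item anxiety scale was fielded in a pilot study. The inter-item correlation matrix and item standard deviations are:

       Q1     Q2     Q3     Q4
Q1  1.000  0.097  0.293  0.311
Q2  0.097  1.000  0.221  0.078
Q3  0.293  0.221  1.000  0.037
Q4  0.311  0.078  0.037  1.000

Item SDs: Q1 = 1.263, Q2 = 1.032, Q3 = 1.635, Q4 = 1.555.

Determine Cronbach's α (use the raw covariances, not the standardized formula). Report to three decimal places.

α = 0.444

Σσ²ᵢ = 1.263² + 1.032² + 1.635² + 1.555² = 7.7514
Covariances σ_ij = r_ij · s_i · s_j:
  σ(Q1,Q2) = 0.097 × 1.263 × 1.032 = 0.1264
  σ(Q1,Q3) = 0.293 × 1.263 × 1.635 = 0.6050
  σ(Q1,Q4) = 0.311 × 1.263 × 1.555 = 0.6108
  σ(Q2,Q3) = 0.221 × 1.032 × 1.635 = 0.3729
  σ(Q2,Q4) = 0.078 × 1.032 × 1.555 = 0.1252
  σ(Q3,Q4) = 0.037 × 1.635 × 1.555 = 0.0941
σ²_T = Σσ²ᵢ + 2·Σσ_ij = 7.7514 + 2 × 1.9344 = 11.6202
α = (4/3)·(1 − 7.7514/11.6202) = 0.444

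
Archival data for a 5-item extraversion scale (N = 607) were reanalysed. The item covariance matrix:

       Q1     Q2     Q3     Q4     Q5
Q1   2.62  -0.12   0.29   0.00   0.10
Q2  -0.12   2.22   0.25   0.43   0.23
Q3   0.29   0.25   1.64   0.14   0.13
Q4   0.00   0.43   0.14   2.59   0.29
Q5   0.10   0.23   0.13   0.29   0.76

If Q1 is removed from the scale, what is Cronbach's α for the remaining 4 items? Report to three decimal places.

Remaining items: Q2, Q3, Q4, Q5 (k = 4).
sum of item variances = 2.22 + 1.64 + 2.59 + 0.76 = 7.21
total variance = 7.21 + 2 × 1.47 = 10.15
α (item deleted) = (4/3)·(1 − 7.21/10.15) = 0.386

Cronbach's α = 0.386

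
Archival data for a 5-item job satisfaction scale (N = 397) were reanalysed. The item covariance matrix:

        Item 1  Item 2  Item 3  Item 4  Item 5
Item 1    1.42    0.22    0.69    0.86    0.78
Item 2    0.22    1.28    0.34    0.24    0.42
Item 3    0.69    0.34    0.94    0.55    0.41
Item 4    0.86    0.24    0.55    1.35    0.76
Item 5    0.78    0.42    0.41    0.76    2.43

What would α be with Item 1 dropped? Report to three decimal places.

α = 0.634

Remaining items: Item 2, Item 3, Item 4, Item 5 (k = 4).
ΣVar(i) = 1.28 + 0.94 + 1.35 + 2.43 = 6.00
Var(T) = 6.00 + 2 × 2.72 = 11.44
α (item deleted) = (4/3)·(1 − 6.00/11.44) = 0.634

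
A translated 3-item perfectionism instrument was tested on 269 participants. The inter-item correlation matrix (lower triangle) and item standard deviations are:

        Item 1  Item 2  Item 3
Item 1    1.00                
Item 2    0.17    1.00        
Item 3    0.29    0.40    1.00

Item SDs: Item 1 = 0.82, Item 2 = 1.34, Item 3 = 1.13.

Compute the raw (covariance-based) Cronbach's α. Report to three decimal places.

Σσ²ᵢ = 0.82² + 1.34² + 1.13² = 3.7449
Covariances σ_ij = r_ij · s_i · s_j:
  σ(Item 1,Item 2) = 0.17 × 0.82 × 1.34 = 0.1868
  σ(Item 1,Item 3) = 0.29 × 0.82 × 1.13 = 0.2687
  σ(Item 2,Item 3) = 0.40 × 1.34 × 1.13 = 0.6057
σ²_T = Σσ²ᵢ + 2·Σσ_ij = 3.7449 + 2 × 1.0612 = 5.8673
α = (3/2)·(1 − 3.7449/5.8673) = 0.543

Cronbach's α = 0.543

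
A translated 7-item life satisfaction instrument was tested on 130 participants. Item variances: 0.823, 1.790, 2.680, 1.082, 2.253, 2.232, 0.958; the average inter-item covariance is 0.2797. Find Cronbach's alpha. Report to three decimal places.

Σσᵢ² = 0.823 + 1.790 + 2.680 + 1.082 + 2.253 + 2.232 + 0.958 = 11.818
Sum of the 21 distinct covariances = 21 × 0.2797 = 5.8737
σ²_total = Σσᵢ² + 2·Σcov = 11.818 + 2 × 5.8737 = 23.5654
α = (7/6)·(1 − 11.818/23.5654) = 0.582

α = 0.582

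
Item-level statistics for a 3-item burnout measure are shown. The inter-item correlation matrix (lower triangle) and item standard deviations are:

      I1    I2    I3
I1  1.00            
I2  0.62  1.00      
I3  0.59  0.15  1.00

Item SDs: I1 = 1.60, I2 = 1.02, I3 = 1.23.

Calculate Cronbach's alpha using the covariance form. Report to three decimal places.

α = 0.720

Σσ²ᵢ = 1.60² + 1.02² + 1.23² = 5.1133
Covariances σ_ij = r_ij · s_i · s_j:
  σ(I1,I2) = 0.62 × 1.60 × 1.02 = 1.0118
  σ(I1,I3) = 0.59 × 1.60 × 1.23 = 1.1611
  σ(I2,I3) = 0.15 × 1.02 × 1.23 = 0.1882
σ²_T = Σσ²ᵢ + 2·Σσ_ij = 5.1133 + 2 × 2.3611 = 9.8355
α = (3/2)·(1 − 5.1133/9.8355) = 0.720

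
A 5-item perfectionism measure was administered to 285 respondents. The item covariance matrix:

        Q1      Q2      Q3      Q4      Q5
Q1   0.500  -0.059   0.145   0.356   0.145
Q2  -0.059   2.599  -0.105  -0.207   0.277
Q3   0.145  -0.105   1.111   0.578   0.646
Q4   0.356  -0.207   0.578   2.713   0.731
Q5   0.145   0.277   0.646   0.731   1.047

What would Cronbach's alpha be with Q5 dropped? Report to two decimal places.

Cronbach's alpha = 0.23

Remaining items: Q1, Q2, Q3, Q4 (k = 4).
sum of item variances = 0.500 + 2.599 + 1.111 + 2.713 = 6.923
σ²_total = 6.923 + 2 × 0.708 = 8.339
α (item deleted) = (4/3)·(1 − 6.923/8.339) = 0.23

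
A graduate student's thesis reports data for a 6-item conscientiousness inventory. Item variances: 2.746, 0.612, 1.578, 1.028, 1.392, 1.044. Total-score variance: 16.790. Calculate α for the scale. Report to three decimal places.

Σσᵢ² = 2.746 + 0.612 + 1.578 + 1.028 + 1.392 + 1.044 = 8.400
α = (k/(k−1))·(1 − Σσᵢ²/total variance) = (6/5)·(1 − 8.400/16.790) = 0.600

α = 0.600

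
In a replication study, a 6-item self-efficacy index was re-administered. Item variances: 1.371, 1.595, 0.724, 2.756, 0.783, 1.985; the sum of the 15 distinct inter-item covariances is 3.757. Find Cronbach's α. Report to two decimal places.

ΣVar(i) = 1.371 + 1.595 + 0.724 + 2.756 + 0.783 + 1.985 = 9.214
Sum of distinct covariances = 3.757
σ²_T = ΣVar(i) + 2·Σcov = 9.214 + 2 × 3.757 = 16.728
α = (6/5)·(1 − 9.214/16.728) = 0.54

Cronbach's α = 0.54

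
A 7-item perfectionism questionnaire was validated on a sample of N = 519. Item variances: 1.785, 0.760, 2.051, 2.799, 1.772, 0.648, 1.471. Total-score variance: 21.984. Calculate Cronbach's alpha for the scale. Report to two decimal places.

Σσ²ᵢ = 1.785 + 0.760 + 2.051 + 2.799 + 1.772 + 0.648 + 1.471 = 11.286
α = (k/(k−1))·(1 − Σσ²ᵢ/Var(T)) = (7/6)·(1 − 11.286/21.984) = 0.57

Cronbach's alpha = 0.57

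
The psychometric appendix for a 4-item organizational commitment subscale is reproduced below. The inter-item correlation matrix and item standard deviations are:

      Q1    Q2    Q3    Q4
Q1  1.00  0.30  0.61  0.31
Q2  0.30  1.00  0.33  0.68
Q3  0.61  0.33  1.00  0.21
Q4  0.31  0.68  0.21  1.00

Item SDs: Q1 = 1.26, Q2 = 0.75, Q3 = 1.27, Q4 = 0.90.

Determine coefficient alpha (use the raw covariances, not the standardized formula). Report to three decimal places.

coefficient alpha = 0.713

Σσ²ᵢ = 1.26² + 0.75² + 1.27² + 0.90² = 4.5730
Covariances σ_ij = r_ij · s_i · s_j:
  σ(Q1,Q2) = 0.30 × 1.26 × 0.75 = 0.2835
  σ(Q1,Q3) = 0.61 × 1.26 × 1.27 = 0.9761
  σ(Q1,Q4) = 0.31 × 1.26 × 0.90 = 0.3515
  σ(Q2,Q3) = 0.33 × 0.75 × 1.27 = 0.3143
  σ(Q2,Q4) = 0.68 × 0.75 × 0.90 = 0.4590
  σ(Q3,Q4) = 0.21 × 1.27 × 0.90 = 0.2400
σ²_T = Σσ²ᵢ + 2·Σσ_ij = 4.5730 + 2 × 2.6244 = 9.8218
α = (4/3)·(1 − 4.5730/9.8218) = 0.713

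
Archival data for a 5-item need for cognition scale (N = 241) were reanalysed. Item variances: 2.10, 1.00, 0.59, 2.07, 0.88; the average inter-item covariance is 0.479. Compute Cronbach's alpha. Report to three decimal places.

Σσ²ᵢ = 2.10 + 1.00 + 0.59 + 2.07 + 0.88 = 6.64
Sum of the 10 distinct covariances = 10 × 0.479 = 4.790
σ²_T = Σσ²ᵢ + 2·Σcov = 6.64 + 2 × 4.790 = 16.220
α = (5/4)·(1 − 6.64/16.220) = 0.738

α = 0.738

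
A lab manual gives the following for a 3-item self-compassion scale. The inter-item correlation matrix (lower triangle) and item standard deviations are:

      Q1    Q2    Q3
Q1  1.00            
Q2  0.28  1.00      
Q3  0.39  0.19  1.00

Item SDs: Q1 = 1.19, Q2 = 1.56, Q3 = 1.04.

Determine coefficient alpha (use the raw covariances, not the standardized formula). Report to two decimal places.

Σσ²ᵢ = 1.19² + 1.56² + 1.04² = 4.9313
Covariances σ_ij = r_ij · s_i · s_j:
  σ(Q1,Q2) = 0.28 × 1.19 × 1.56 = 0.5198
  σ(Q1,Q3) = 0.39 × 1.19 × 1.04 = 0.4827
  σ(Q2,Q3) = 0.19 × 1.56 × 1.04 = 0.3083
σ²_T = Σσ²ᵢ + 2·Σσ_ij = 4.9313 + 2 × 1.3108 = 7.5529
α = (3/2)·(1 − 4.9313/7.5529) = 0.52

α = 0.52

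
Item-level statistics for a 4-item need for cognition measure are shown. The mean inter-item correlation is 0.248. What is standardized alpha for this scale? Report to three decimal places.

standardized alpha = 0.569

Standardized α = k·r̄ / (1 + (k−1)·r̄) = 4 × 0.248 / (1 + 3 × 0.248)
  = 0.9920 / 1.7440 = 0.569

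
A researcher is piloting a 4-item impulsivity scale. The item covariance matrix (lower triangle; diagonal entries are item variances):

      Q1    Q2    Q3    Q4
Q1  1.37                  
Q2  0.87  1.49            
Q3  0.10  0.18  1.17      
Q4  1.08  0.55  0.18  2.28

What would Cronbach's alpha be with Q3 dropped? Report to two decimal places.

Remaining items: Q1, Q2, Q4 (k = 3).
ΣVar(i) = 1.37 + 1.49 + 2.28 = 5.14
σ²_T = 5.14 + 2 × 2.50 = 10.14
α (item deleted) = (3/2)·(1 − 5.14/10.14) = 0.74

α = 0.74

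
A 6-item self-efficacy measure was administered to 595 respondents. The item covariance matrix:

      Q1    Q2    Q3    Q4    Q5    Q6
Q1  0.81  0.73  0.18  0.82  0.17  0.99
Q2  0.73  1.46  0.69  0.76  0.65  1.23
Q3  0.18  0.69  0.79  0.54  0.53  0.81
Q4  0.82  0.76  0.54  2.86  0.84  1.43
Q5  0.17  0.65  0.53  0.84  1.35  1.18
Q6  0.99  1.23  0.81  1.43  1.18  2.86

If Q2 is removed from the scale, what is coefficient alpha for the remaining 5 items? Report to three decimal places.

Remaining items: Q1, Q3, Q4, Q5, Q6 (k = 5).
ΣVar(i) = 0.81 + 0.79 + 2.86 + 1.35 + 2.86 = 8.67
σ²_T = 8.67 + 2 × 7.49 = 23.65
α (item deleted) = (5/4)·(1 − 8.67/23.65) = 0.792

α = 0.792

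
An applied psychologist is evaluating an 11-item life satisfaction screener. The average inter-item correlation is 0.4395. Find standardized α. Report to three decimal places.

α = 0.896

Standardized α = k·r̄ / (1 + (k−1)·r̄) = 11 × 0.4395 / (1 + 10 × 0.4395)
  = 4.8345 / 5.3950 = 0.896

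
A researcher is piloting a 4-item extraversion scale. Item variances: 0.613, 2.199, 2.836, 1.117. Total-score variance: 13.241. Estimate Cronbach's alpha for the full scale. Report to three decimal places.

Σσᵢ² = 0.613 + 2.199 + 2.836 + 1.117 = 6.765
α = (k/(k−1))·(1 − Σσᵢ²/Var(T)) = (4/3)·(1 − 6.765/13.241) = 0.652

Cronbach's alpha = 0.652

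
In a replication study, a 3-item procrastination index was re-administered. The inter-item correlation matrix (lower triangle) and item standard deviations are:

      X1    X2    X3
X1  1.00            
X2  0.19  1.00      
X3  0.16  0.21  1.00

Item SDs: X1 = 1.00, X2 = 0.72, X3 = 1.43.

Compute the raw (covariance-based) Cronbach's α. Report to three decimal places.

Σσ²ᵢ = 1.00² + 0.72² + 1.43² = 3.5633
Covariances σ_ij = r_ij · s_i · s_j:
  σ(X1,X2) = 0.19 × 1.00 × 0.72 = 0.1368
  σ(X1,X3) = 0.16 × 1.00 × 1.43 = 0.2288
  σ(X2,X3) = 0.21 × 0.72 × 1.43 = 0.2162
σ²_T = Σσ²ᵢ + 2·Σσ_ij = 3.5633 + 2 × 0.5818 = 4.7269
α = (3/2)·(1 − 3.5633/4.7269) = 0.369

Cronbach's α = 0.369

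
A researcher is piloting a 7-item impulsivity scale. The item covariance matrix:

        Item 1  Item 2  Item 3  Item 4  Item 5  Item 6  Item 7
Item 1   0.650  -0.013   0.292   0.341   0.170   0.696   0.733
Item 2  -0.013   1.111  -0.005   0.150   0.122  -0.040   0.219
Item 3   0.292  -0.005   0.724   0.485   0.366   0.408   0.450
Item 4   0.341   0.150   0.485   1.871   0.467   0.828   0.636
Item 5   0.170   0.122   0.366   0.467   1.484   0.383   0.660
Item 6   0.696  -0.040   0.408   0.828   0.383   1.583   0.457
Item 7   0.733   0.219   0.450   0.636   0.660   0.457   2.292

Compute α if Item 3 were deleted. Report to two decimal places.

Remaining items: Item 1, Item 2, Item 4, Item 5, Item 6, Item 7 (k = 6).
Σσᵢ² = 0.650 + 1.111 + 1.871 + 1.484 + 1.583 + 2.292 = 8.991
Var(T) = 8.991 + 2 × 5.809 = 20.609
α (item deleted) = (6/5)·(1 − 8.991/20.609) = 0.68

α = 0.68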